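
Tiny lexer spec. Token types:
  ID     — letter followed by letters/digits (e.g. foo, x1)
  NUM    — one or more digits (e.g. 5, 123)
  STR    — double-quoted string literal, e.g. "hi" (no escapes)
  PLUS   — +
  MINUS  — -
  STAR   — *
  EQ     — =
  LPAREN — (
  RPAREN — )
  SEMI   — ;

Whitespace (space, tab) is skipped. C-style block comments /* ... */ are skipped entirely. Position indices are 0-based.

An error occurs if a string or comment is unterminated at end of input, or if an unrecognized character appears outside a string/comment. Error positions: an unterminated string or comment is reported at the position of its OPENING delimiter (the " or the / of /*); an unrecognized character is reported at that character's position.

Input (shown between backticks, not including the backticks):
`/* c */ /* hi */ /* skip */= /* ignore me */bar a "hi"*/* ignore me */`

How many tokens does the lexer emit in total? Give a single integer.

Answer: 5

Derivation:
pos=0: enter COMMENT mode (saw '/*')
exit COMMENT mode (now at pos=7)
pos=8: enter COMMENT mode (saw '/*')
exit COMMENT mode (now at pos=16)
pos=17: enter COMMENT mode (saw '/*')
exit COMMENT mode (now at pos=27)
pos=27: emit EQ '='
pos=29: enter COMMENT mode (saw '/*')
exit COMMENT mode (now at pos=44)
pos=44: emit ID 'bar' (now at pos=47)
pos=48: emit ID 'a' (now at pos=49)
pos=50: enter STRING mode
pos=50: emit STR "hi" (now at pos=54)
pos=54: emit STAR '*'
pos=55: enter COMMENT mode (saw '/*')
exit COMMENT mode (now at pos=70)
DONE. 5 tokens: [EQ, ID, ID, STR, STAR]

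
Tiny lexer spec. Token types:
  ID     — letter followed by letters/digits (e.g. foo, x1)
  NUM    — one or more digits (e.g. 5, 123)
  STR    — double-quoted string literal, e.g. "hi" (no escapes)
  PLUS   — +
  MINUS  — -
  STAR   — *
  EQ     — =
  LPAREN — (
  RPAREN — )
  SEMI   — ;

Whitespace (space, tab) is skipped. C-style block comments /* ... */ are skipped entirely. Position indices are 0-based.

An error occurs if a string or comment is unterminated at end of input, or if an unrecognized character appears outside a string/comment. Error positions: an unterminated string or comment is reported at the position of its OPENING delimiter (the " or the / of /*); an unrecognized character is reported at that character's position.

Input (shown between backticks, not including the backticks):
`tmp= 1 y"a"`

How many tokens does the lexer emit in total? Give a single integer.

pos=0: emit ID 'tmp' (now at pos=3)
pos=3: emit EQ '='
pos=5: emit NUM '1' (now at pos=6)
pos=7: emit ID 'y' (now at pos=8)
pos=8: enter STRING mode
pos=8: emit STR "a" (now at pos=11)
DONE. 5 tokens: [ID, EQ, NUM, ID, STR]

Answer: 5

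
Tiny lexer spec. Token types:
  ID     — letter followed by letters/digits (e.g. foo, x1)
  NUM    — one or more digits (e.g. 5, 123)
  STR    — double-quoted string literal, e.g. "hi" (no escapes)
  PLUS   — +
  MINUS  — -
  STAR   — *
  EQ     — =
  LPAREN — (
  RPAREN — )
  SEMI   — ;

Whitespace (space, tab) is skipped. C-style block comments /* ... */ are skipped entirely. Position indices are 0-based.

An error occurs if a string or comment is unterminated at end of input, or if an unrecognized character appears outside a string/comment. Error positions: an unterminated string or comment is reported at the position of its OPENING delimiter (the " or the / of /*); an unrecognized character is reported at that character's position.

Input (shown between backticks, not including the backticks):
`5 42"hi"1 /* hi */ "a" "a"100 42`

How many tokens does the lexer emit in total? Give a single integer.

pos=0: emit NUM '5' (now at pos=1)
pos=2: emit NUM '42' (now at pos=4)
pos=4: enter STRING mode
pos=4: emit STR "hi" (now at pos=8)
pos=8: emit NUM '1' (now at pos=9)
pos=10: enter COMMENT mode (saw '/*')
exit COMMENT mode (now at pos=18)
pos=19: enter STRING mode
pos=19: emit STR "a" (now at pos=22)
pos=23: enter STRING mode
pos=23: emit STR "a" (now at pos=26)
pos=26: emit NUM '100' (now at pos=29)
pos=30: emit NUM '42' (now at pos=32)
DONE. 8 tokens: [NUM, NUM, STR, NUM, STR, STR, NUM, NUM]

Answer: 8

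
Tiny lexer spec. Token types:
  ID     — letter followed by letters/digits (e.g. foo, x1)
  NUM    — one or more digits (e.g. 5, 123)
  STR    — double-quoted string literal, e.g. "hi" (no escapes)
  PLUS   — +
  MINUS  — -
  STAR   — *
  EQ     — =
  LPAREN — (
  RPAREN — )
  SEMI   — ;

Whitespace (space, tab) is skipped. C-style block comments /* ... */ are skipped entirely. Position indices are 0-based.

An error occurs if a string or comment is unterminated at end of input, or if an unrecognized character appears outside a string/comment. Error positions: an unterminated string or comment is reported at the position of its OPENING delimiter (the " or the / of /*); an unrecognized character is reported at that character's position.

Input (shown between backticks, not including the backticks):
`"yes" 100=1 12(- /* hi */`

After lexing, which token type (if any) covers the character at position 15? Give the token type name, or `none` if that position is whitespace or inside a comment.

pos=0: enter STRING mode
pos=0: emit STR "yes" (now at pos=5)
pos=6: emit NUM '100' (now at pos=9)
pos=9: emit EQ '='
pos=10: emit NUM '1' (now at pos=11)
pos=12: emit NUM '12' (now at pos=14)
pos=14: emit LPAREN '('
pos=15: emit MINUS '-'
pos=17: enter COMMENT mode (saw '/*')
exit COMMENT mode (now at pos=25)
DONE. 7 tokens: [STR, NUM, EQ, NUM, NUM, LPAREN, MINUS]
Position 15: char is '-' -> MINUS

Answer: MINUS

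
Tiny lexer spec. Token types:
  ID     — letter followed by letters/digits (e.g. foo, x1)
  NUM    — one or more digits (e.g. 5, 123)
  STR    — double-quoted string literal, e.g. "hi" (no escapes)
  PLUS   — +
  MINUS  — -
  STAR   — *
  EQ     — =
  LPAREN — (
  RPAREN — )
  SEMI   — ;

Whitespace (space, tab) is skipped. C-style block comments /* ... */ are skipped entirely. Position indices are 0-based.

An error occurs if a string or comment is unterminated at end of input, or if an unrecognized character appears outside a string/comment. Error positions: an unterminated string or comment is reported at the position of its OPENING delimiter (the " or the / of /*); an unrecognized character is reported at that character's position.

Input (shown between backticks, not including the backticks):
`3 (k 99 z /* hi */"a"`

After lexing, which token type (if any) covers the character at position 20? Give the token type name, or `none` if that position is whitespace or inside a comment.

pos=0: emit NUM '3' (now at pos=1)
pos=2: emit LPAREN '('
pos=3: emit ID 'k' (now at pos=4)
pos=5: emit NUM '99' (now at pos=7)
pos=8: emit ID 'z' (now at pos=9)
pos=10: enter COMMENT mode (saw '/*')
exit COMMENT mode (now at pos=18)
pos=18: enter STRING mode
pos=18: emit STR "a" (now at pos=21)
DONE. 6 tokens: [NUM, LPAREN, ID, NUM, ID, STR]
Position 20: char is '"' -> STR

Answer: STR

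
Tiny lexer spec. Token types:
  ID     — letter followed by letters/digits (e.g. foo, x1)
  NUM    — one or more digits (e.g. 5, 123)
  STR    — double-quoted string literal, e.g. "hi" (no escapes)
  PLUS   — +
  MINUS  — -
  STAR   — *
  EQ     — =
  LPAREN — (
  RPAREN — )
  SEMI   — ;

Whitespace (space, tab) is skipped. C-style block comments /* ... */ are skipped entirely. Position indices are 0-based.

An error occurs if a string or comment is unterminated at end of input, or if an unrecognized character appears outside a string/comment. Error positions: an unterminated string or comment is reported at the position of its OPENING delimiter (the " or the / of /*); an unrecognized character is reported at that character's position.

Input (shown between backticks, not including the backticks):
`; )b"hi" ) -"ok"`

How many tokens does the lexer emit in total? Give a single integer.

Answer: 7

Derivation:
pos=0: emit SEMI ';'
pos=2: emit RPAREN ')'
pos=3: emit ID 'b' (now at pos=4)
pos=4: enter STRING mode
pos=4: emit STR "hi" (now at pos=8)
pos=9: emit RPAREN ')'
pos=11: emit MINUS '-'
pos=12: enter STRING mode
pos=12: emit STR "ok" (now at pos=16)
DONE. 7 tokens: [SEMI, RPAREN, ID, STR, RPAREN, MINUS, STR]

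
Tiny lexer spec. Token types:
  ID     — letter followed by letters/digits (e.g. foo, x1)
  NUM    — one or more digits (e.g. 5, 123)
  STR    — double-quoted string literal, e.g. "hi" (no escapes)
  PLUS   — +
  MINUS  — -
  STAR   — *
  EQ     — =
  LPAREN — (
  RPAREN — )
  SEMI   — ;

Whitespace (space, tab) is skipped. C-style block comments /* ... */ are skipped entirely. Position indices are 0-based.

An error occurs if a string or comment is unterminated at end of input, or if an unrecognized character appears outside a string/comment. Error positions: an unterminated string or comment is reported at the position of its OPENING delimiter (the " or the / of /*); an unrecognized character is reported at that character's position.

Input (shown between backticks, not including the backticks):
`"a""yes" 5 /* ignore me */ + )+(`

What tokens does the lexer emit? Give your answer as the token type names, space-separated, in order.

Answer: STR STR NUM PLUS RPAREN PLUS LPAREN

Derivation:
pos=0: enter STRING mode
pos=0: emit STR "a" (now at pos=3)
pos=3: enter STRING mode
pos=3: emit STR "yes" (now at pos=8)
pos=9: emit NUM '5' (now at pos=10)
pos=11: enter COMMENT mode (saw '/*')
exit COMMENT mode (now at pos=26)
pos=27: emit PLUS '+'
pos=29: emit RPAREN ')'
pos=30: emit PLUS '+'
pos=31: emit LPAREN '('
DONE. 7 tokens: [STR, STR, NUM, PLUS, RPAREN, PLUS, LPAREN]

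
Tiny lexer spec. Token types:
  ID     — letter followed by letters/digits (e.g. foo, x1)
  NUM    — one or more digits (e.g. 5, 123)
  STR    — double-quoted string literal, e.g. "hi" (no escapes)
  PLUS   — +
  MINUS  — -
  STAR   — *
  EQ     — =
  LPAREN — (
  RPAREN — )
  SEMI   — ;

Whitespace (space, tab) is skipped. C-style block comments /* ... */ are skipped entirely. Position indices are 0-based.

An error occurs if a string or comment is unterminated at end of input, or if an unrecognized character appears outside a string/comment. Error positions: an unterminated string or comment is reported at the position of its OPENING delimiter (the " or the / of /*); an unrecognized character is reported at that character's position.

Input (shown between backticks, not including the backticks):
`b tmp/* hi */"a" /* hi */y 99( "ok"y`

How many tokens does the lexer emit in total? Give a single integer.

Answer: 8

Derivation:
pos=0: emit ID 'b' (now at pos=1)
pos=2: emit ID 'tmp' (now at pos=5)
pos=5: enter COMMENT mode (saw '/*')
exit COMMENT mode (now at pos=13)
pos=13: enter STRING mode
pos=13: emit STR "a" (now at pos=16)
pos=17: enter COMMENT mode (saw '/*')
exit COMMENT mode (now at pos=25)
pos=25: emit ID 'y' (now at pos=26)
pos=27: emit NUM '99' (now at pos=29)
pos=29: emit LPAREN '('
pos=31: enter STRING mode
pos=31: emit STR "ok" (now at pos=35)
pos=35: emit ID 'y' (now at pos=36)
DONE. 8 tokens: [ID, ID, STR, ID, NUM, LPAREN, STR, ID]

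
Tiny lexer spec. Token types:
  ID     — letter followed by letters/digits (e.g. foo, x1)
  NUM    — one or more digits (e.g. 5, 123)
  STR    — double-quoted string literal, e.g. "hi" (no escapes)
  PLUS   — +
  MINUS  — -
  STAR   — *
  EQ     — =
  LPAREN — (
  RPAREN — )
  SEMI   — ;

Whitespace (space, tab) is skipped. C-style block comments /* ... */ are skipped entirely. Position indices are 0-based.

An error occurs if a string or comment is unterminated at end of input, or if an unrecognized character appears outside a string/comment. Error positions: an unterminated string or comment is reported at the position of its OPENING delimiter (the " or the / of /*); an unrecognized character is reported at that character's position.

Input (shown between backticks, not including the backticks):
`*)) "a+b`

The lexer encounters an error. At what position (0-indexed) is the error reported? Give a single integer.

Answer: 4

Derivation:
pos=0: emit STAR '*'
pos=1: emit RPAREN ')'
pos=2: emit RPAREN ')'
pos=4: enter STRING mode
pos=4: ERROR — unterminated string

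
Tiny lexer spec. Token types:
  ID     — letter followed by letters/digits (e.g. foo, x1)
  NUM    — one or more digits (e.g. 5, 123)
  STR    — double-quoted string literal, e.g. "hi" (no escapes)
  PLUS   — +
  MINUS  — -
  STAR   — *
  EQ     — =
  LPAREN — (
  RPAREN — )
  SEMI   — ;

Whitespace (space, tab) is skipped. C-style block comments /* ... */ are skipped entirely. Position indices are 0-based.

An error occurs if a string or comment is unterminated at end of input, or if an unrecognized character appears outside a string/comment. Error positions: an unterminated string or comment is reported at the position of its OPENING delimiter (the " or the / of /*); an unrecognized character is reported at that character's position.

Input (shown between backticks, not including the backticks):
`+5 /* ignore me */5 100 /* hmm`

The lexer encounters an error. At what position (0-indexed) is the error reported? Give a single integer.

Answer: 24

Derivation:
pos=0: emit PLUS '+'
pos=1: emit NUM '5' (now at pos=2)
pos=3: enter COMMENT mode (saw '/*')
exit COMMENT mode (now at pos=18)
pos=18: emit NUM '5' (now at pos=19)
pos=20: emit NUM '100' (now at pos=23)
pos=24: enter COMMENT mode (saw '/*')
pos=24: ERROR — unterminated comment (reached EOF)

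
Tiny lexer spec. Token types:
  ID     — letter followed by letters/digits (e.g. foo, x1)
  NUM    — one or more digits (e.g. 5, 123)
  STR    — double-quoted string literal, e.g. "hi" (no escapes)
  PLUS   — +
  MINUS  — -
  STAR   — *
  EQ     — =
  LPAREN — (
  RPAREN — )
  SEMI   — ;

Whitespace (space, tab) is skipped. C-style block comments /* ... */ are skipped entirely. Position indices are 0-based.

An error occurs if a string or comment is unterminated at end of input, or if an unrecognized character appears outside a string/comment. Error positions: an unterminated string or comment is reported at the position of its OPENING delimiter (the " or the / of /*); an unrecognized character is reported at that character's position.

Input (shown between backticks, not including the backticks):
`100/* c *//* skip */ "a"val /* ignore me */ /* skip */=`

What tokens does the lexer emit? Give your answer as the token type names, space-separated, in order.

pos=0: emit NUM '100' (now at pos=3)
pos=3: enter COMMENT mode (saw '/*')
exit COMMENT mode (now at pos=10)
pos=10: enter COMMENT mode (saw '/*')
exit COMMENT mode (now at pos=20)
pos=21: enter STRING mode
pos=21: emit STR "a" (now at pos=24)
pos=24: emit ID 'val' (now at pos=27)
pos=28: enter COMMENT mode (saw '/*')
exit COMMENT mode (now at pos=43)
pos=44: enter COMMENT mode (saw '/*')
exit COMMENT mode (now at pos=54)
pos=54: emit EQ '='
DONE. 4 tokens: [NUM, STR, ID, EQ]

Answer: NUM STR ID EQ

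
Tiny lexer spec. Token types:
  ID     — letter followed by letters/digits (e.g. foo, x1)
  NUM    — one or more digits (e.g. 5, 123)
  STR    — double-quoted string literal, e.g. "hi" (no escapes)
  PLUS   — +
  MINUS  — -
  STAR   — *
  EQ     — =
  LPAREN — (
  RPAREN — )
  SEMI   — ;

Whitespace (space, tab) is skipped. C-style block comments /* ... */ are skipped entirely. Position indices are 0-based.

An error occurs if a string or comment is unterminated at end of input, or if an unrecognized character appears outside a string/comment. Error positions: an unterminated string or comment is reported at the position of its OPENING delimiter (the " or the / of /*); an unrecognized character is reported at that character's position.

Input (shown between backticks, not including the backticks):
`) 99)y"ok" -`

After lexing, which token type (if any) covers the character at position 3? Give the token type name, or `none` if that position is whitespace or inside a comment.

Answer: NUM

Derivation:
pos=0: emit RPAREN ')'
pos=2: emit NUM '99' (now at pos=4)
pos=4: emit RPAREN ')'
pos=5: emit ID 'y' (now at pos=6)
pos=6: enter STRING mode
pos=6: emit STR "ok" (now at pos=10)
pos=11: emit MINUS '-'
DONE. 6 tokens: [RPAREN, NUM, RPAREN, ID, STR, MINUS]
Position 3: char is '9' -> NUM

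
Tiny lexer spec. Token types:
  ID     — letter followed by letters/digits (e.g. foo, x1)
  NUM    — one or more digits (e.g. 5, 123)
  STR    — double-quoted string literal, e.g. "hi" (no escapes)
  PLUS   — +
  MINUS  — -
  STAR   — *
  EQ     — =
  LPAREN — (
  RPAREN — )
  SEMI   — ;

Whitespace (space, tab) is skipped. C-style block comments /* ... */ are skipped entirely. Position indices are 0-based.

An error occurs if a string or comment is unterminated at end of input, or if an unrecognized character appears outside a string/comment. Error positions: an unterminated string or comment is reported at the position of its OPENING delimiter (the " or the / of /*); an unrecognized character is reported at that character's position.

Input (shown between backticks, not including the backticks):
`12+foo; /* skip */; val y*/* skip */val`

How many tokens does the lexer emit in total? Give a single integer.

pos=0: emit NUM '12' (now at pos=2)
pos=2: emit PLUS '+'
pos=3: emit ID 'foo' (now at pos=6)
pos=6: emit SEMI ';'
pos=8: enter COMMENT mode (saw '/*')
exit COMMENT mode (now at pos=18)
pos=18: emit SEMI ';'
pos=20: emit ID 'val' (now at pos=23)
pos=24: emit ID 'y' (now at pos=25)
pos=25: emit STAR '*'
pos=26: enter COMMENT mode (saw '/*')
exit COMMENT mode (now at pos=36)
pos=36: emit ID 'val' (now at pos=39)
DONE. 9 tokens: [NUM, PLUS, ID, SEMI, SEMI, ID, ID, STAR, ID]

Answer: 9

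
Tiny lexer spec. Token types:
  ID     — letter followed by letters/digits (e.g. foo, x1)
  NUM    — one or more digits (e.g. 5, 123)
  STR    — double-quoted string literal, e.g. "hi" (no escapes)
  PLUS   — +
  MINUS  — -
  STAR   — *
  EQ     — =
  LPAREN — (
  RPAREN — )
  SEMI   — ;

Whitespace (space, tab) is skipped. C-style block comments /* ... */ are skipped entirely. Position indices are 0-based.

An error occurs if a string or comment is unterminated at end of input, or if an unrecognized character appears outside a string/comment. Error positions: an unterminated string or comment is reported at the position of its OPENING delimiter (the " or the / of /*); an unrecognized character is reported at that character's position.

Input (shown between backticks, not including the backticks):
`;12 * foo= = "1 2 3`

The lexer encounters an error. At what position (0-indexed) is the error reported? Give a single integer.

pos=0: emit SEMI ';'
pos=1: emit NUM '12' (now at pos=3)
pos=4: emit STAR '*'
pos=6: emit ID 'foo' (now at pos=9)
pos=9: emit EQ '='
pos=11: emit EQ '='
pos=13: enter STRING mode
pos=13: ERROR — unterminated string

Answer: 13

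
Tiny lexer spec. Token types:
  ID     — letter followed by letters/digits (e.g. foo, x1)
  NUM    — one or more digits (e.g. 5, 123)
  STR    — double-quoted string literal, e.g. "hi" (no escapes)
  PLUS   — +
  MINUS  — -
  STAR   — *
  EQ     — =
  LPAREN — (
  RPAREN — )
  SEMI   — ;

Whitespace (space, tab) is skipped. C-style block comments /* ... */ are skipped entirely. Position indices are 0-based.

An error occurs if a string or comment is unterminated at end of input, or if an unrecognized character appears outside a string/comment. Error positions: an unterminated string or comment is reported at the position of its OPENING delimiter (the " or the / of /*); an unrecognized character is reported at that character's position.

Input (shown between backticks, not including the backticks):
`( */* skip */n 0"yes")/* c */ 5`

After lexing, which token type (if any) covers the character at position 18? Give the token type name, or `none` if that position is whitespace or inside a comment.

pos=0: emit LPAREN '('
pos=2: emit STAR '*'
pos=3: enter COMMENT mode (saw '/*')
exit COMMENT mode (now at pos=13)
pos=13: emit ID 'n' (now at pos=14)
pos=15: emit NUM '0' (now at pos=16)
pos=16: enter STRING mode
pos=16: emit STR "yes" (now at pos=21)
pos=21: emit RPAREN ')'
pos=22: enter COMMENT mode (saw '/*')
exit COMMENT mode (now at pos=29)
pos=30: emit NUM '5' (now at pos=31)
DONE. 7 tokens: [LPAREN, STAR, ID, NUM, STR, RPAREN, NUM]
Position 18: char is 'e' -> STR

Answer: STR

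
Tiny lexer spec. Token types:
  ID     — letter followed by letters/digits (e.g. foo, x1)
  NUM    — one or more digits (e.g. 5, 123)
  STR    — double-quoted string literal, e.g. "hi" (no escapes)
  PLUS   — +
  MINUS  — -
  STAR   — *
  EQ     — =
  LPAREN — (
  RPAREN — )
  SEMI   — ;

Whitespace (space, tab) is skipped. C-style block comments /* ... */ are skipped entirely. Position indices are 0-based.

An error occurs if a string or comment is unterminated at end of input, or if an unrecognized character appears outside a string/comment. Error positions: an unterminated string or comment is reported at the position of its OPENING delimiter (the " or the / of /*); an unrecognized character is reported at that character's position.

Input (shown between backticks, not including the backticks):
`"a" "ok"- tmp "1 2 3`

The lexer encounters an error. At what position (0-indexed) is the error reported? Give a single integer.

pos=0: enter STRING mode
pos=0: emit STR "a" (now at pos=3)
pos=4: enter STRING mode
pos=4: emit STR "ok" (now at pos=8)
pos=8: emit MINUS '-'
pos=10: emit ID 'tmp' (now at pos=13)
pos=14: enter STRING mode
pos=14: ERROR — unterminated string

Answer: 14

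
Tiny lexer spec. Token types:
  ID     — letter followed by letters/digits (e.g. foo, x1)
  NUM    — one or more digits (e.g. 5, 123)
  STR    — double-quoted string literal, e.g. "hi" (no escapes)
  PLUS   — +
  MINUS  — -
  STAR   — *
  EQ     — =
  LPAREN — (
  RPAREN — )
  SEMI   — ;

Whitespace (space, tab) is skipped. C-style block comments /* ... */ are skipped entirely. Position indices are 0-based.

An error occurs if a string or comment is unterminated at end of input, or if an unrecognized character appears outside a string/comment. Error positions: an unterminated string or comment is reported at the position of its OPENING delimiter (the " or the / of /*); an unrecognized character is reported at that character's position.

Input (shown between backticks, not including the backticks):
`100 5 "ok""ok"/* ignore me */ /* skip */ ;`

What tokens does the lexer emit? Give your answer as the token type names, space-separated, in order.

pos=0: emit NUM '100' (now at pos=3)
pos=4: emit NUM '5' (now at pos=5)
pos=6: enter STRING mode
pos=6: emit STR "ok" (now at pos=10)
pos=10: enter STRING mode
pos=10: emit STR "ok" (now at pos=14)
pos=14: enter COMMENT mode (saw '/*')
exit COMMENT mode (now at pos=29)
pos=30: enter COMMENT mode (saw '/*')
exit COMMENT mode (now at pos=40)
pos=41: emit SEMI ';'
DONE. 5 tokens: [NUM, NUM, STR, STR, SEMI]

Answer: NUM NUM STR STR SEMI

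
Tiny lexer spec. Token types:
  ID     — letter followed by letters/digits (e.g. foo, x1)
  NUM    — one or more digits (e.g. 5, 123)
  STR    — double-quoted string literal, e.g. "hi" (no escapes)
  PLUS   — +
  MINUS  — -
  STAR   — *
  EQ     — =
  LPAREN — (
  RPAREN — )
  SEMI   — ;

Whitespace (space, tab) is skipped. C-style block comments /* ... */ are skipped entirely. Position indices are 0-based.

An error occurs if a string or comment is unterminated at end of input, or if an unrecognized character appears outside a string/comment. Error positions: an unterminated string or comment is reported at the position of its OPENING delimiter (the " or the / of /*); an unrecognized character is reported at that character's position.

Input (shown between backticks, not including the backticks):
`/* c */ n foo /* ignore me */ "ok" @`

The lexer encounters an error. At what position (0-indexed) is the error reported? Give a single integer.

pos=0: enter COMMENT mode (saw '/*')
exit COMMENT mode (now at pos=7)
pos=8: emit ID 'n' (now at pos=9)
pos=10: emit ID 'foo' (now at pos=13)
pos=14: enter COMMENT mode (saw '/*')
exit COMMENT mode (now at pos=29)
pos=30: enter STRING mode
pos=30: emit STR "ok" (now at pos=34)
pos=35: ERROR — unrecognized char '@'

Answer: 35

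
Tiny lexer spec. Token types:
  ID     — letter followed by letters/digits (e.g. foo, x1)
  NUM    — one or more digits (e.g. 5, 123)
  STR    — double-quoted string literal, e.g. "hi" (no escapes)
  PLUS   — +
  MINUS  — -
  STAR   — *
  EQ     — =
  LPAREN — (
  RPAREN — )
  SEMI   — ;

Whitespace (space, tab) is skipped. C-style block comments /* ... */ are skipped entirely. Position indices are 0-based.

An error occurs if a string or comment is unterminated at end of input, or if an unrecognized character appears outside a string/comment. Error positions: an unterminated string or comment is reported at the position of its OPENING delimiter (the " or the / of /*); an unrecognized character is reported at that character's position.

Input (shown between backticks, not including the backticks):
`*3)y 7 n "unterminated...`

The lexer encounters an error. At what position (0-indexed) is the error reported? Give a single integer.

pos=0: emit STAR '*'
pos=1: emit NUM '3' (now at pos=2)
pos=2: emit RPAREN ')'
pos=3: emit ID 'y' (now at pos=4)
pos=5: emit NUM '7' (now at pos=6)
pos=7: emit ID 'n' (now at pos=8)
pos=9: enter STRING mode
pos=9: ERROR — unterminated string

Answer: 9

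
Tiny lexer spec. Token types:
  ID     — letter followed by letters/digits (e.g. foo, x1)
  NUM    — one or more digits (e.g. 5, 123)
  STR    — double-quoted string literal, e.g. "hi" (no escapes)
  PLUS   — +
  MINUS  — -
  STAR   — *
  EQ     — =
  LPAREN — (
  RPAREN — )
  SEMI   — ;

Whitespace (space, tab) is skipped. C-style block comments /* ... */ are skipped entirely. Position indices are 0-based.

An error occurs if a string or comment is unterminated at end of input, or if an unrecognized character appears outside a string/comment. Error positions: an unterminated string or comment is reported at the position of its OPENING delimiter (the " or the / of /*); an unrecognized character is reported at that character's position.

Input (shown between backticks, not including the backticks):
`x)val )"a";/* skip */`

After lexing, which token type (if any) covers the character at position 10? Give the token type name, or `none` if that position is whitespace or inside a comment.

Answer: SEMI

Derivation:
pos=0: emit ID 'x' (now at pos=1)
pos=1: emit RPAREN ')'
pos=2: emit ID 'val' (now at pos=5)
pos=6: emit RPAREN ')'
pos=7: enter STRING mode
pos=7: emit STR "a" (now at pos=10)
pos=10: emit SEMI ';'
pos=11: enter COMMENT mode (saw '/*')
exit COMMENT mode (now at pos=21)
DONE. 6 tokens: [ID, RPAREN, ID, RPAREN, STR, SEMI]
Position 10: char is ';' -> SEMI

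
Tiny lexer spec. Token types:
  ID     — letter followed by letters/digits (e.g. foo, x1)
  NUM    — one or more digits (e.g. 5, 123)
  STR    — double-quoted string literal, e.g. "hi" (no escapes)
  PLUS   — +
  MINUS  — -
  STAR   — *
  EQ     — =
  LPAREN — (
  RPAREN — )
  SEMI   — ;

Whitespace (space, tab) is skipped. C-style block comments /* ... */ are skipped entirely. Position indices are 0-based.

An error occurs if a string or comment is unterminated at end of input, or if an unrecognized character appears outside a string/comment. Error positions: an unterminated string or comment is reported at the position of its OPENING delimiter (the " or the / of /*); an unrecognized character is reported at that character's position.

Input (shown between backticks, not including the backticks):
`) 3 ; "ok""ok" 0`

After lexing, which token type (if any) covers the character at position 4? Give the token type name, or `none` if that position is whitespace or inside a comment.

Answer: SEMI

Derivation:
pos=0: emit RPAREN ')'
pos=2: emit NUM '3' (now at pos=3)
pos=4: emit SEMI ';'
pos=6: enter STRING mode
pos=6: emit STR "ok" (now at pos=10)
pos=10: enter STRING mode
pos=10: emit STR "ok" (now at pos=14)
pos=15: emit NUM '0' (now at pos=16)
DONE. 6 tokens: [RPAREN, NUM, SEMI, STR, STR, NUM]
Position 4: char is ';' -> SEMI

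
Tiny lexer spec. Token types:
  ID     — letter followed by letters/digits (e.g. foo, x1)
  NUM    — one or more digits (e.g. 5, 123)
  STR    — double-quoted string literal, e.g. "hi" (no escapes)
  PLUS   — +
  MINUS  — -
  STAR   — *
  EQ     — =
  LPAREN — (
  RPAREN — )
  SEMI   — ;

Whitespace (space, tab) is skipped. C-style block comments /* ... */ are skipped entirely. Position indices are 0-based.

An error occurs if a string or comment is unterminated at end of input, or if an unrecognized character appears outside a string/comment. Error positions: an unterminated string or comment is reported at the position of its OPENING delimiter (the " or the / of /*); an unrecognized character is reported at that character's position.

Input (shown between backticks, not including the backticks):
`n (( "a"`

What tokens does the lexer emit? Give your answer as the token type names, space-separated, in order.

Answer: ID LPAREN LPAREN STR

Derivation:
pos=0: emit ID 'n' (now at pos=1)
pos=2: emit LPAREN '('
pos=3: emit LPAREN '('
pos=5: enter STRING mode
pos=5: emit STR "a" (now at pos=8)
DONE. 4 tokens: [ID, LPAREN, LPAREN, STR]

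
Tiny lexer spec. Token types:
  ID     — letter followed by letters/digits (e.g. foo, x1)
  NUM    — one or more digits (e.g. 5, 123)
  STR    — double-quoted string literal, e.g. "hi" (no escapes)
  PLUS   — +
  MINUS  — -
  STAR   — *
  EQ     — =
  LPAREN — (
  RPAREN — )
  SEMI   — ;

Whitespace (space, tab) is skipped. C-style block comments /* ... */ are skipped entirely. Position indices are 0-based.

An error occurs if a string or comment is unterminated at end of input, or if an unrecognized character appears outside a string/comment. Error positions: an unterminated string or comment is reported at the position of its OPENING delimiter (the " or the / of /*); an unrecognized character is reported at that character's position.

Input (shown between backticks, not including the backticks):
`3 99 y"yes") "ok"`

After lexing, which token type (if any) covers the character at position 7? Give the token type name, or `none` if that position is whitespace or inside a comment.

Answer: STR

Derivation:
pos=0: emit NUM '3' (now at pos=1)
pos=2: emit NUM '99' (now at pos=4)
pos=5: emit ID 'y' (now at pos=6)
pos=6: enter STRING mode
pos=6: emit STR "yes" (now at pos=11)
pos=11: emit RPAREN ')'
pos=13: enter STRING mode
pos=13: emit STR "ok" (now at pos=17)
DONE. 6 tokens: [NUM, NUM, ID, STR, RPAREN, STR]
Position 7: char is 'y' -> STR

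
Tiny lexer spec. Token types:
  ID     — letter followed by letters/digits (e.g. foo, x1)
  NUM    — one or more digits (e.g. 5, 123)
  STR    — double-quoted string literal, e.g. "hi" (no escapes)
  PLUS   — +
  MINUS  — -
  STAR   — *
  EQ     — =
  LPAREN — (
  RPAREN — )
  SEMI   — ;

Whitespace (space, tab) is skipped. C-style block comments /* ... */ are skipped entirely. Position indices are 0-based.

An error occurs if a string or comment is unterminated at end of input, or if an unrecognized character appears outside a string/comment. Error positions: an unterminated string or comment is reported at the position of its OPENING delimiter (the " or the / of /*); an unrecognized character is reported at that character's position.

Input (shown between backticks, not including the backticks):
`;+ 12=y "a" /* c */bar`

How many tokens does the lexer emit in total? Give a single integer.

Answer: 7

Derivation:
pos=0: emit SEMI ';'
pos=1: emit PLUS '+'
pos=3: emit NUM '12' (now at pos=5)
pos=5: emit EQ '='
pos=6: emit ID 'y' (now at pos=7)
pos=8: enter STRING mode
pos=8: emit STR "a" (now at pos=11)
pos=12: enter COMMENT mode (saw '/*')
exit COMMENT mode (now at pos=19)
pos=19: emit ID 'bar' (now at pos=22)
DONE. 7 tokens: [SEMI, PLUS, NUM, EQ, ID, STR, ID]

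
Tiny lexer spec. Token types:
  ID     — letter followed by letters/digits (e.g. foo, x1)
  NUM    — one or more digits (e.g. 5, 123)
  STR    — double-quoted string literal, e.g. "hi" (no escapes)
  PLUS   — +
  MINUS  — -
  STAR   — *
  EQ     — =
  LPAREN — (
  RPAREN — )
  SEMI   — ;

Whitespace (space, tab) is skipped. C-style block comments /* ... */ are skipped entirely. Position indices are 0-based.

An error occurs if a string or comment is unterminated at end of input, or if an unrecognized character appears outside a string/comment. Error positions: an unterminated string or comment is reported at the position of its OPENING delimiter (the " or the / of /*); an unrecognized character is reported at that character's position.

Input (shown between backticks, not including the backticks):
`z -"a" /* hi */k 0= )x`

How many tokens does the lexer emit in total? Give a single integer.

Answer: 8

Derivation:
pos=0: emit ID 'z' (now at pos=1)
pos=2: emit MINUS '-'
pos=3: enter STRING mode
pos=3: emit STR "a" (now at pos=6)
pos=7: enter COMMENT mode (saw '/*')
exit COMMENT mode (now at pos=15)
pos=15: emit ID 'k' (now at pos=16)
pos=17: emit NUM '0' (now at pos=18)
pos=18: emit EQ '='
pos=20: emit RPAREN ')'
pos=21: emit ID 'x' (now at pos=22)
DONE. 8 tokens: [ID, MINUS, STR, ID, NUM, EQ, RPAREN, ID]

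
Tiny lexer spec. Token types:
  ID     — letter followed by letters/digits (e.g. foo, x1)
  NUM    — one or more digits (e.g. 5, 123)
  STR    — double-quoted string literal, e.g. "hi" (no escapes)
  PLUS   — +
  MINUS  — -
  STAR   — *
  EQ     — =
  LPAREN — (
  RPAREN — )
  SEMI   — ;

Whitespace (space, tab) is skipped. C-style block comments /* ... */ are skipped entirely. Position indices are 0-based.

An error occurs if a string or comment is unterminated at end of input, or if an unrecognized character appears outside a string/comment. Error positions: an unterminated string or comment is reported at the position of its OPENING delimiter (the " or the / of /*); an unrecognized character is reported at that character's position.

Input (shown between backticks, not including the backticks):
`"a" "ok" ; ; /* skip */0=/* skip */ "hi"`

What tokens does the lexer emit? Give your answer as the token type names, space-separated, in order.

pos=0: enter STRING mode
pos=0: emit STR "a" (now at pos=3)
pos=4: enter STRING mode
pos=4: emit STR "ok" (now at pos=8)
pos=9: emit SEMI ';'
pos=11: emit SEMI ';'
pos=13: enter COMMENT mode (saw '/*')
exit COMMENT mode (now at pos=23)
pos=23: emit NUM '0' (now at pos=24)
pos=24: emit EQ '='
pos=25: enter COMMENT mode (saw '/*')
exit COMMENT mode (now at pos=35)
pos=36: enter STRING mode
pos=36: emit STR "hi" (now at pos=40)
DONE. 7 tokens: [STR, STR, SEMI, SEMI, NUM, EQ, STR]

Answer: STR STR SEMI SEMI NUM EQ STR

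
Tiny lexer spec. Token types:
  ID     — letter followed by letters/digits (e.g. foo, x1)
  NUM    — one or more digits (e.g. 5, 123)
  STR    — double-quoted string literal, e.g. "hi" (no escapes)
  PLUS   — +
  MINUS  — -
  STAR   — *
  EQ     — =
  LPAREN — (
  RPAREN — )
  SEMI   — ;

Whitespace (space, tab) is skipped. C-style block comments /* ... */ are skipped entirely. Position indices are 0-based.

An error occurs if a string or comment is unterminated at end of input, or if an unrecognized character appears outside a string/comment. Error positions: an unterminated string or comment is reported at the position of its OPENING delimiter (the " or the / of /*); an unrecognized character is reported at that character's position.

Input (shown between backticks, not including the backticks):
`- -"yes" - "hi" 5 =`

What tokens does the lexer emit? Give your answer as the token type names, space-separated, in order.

Answer: MINUS MINUS STR MINUS STR NUM EQ

Derivation:
pos=0: emit MINUS '-'
pos=2: emit MINUS '-'
pos=3: enter STRING mode
pos=3: emit STR "yes" (now at pos=8)
pos=9: emit MINUS '-'
pos=11: enter STRING mode
pos=11: emit STR "hi" (now at pos=15)
pos=16: emit NUM '5' (now at pos=17)
pos=18: emit EQ '='
DONE. 7 tokens: [MINUS, MINUS, STR, MINUS, STR, NUM, EQ]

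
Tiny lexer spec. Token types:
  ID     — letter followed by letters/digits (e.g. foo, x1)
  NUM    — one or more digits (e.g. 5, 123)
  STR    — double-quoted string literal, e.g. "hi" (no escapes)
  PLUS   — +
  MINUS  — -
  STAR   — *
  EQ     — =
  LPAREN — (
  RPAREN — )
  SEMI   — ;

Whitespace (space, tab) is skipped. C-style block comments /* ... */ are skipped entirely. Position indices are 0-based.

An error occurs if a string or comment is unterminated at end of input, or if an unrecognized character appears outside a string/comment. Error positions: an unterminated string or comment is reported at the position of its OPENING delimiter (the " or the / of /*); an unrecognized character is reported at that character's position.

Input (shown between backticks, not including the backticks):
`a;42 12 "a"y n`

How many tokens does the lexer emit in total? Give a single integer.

Answer: 7

Derivation:
pos=0: emit ID 'a' (now at pos=1)
pos=1: emit SEMI ';'
pos=2: emit NUM '42' (now at pos=4)
pos=5: emit NUM '12' (now at pos=7)
pos=8: enter STRING mode
pos=8: emit STR "a" (now at pos=11)
pos=11: emit ID 'y' (now at pos=12)
pos=13: emit ID 'n' (now at pos=14)
DONE. 7 tokens: [ID, SEMI, NUM, NUM, STR, ID, ID]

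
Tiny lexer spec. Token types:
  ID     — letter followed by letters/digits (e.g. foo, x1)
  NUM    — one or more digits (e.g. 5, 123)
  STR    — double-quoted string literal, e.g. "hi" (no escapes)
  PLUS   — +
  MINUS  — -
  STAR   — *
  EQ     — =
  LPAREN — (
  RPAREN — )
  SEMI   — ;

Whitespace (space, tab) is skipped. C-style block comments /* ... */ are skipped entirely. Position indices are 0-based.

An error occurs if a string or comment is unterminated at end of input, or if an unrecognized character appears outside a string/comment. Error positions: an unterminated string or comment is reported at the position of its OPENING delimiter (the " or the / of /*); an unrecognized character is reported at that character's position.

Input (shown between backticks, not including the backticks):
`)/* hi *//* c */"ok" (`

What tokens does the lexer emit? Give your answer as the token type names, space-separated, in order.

Answer: RPAREN STR LPAREN

Derivation:
pos=0: emit RPAREN ')'
pos=1: enter COMMENT mode (saw '/*')
exit COMMENT mode (now at pos=9)
pos=9: enter COMMENT mode (saw '/*')
exit COMMENT mode (now at pos=16)
pos=16: enter STRING mode
pos=16: emit STR "ok" (now at pos=20)
pos=21: emit LPAREN '('
DONE. 3 tokens: [RPAREN, STR, LPAREN]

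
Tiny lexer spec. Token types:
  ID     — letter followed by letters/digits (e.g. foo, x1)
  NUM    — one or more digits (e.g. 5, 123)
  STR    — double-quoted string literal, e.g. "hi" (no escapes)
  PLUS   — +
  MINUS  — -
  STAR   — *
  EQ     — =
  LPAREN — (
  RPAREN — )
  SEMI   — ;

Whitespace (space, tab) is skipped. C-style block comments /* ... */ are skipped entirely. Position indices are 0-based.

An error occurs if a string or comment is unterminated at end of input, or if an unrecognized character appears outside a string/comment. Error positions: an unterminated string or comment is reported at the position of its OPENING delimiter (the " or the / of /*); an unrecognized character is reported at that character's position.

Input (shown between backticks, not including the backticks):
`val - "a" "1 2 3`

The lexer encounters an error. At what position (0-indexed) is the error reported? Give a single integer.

Answer: 10

Derivation:
pos=0: emit ID 'val' (now at pos=3)
pos=4: emit MINUS '-'
pos=6: enter STRING mode
pos=6: emit STR "a" (now at pos=9)
pos=10: enter STRING mode
pos=10: ERROR — unterminated string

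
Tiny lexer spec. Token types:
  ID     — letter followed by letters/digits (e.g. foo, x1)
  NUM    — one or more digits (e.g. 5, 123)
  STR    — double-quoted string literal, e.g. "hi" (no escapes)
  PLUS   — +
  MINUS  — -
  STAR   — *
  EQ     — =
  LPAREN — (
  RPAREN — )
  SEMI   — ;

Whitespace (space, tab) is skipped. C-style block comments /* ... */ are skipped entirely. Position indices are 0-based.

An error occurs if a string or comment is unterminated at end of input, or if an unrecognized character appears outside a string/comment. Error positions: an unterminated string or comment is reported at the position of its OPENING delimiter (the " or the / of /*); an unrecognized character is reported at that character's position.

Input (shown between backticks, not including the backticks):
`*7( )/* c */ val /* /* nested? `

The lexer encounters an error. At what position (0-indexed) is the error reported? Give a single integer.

Answer: 17

Derivation:
pos=0: emit STAR '*'
pos=1: emit NUM '7' (now at pos=2)
pos=2: emit LPAREN '('
pos=4: emit RPAREN ')'
pos=5: enter COMMENT mode (saw '/*')
exit COMMENT mode (now at pos=12)
pos=13: emit ID 'val' (now at pos=16)
pos=17: enter COMMENT mode (saw '/*')
pos=17: ERROR — unterminated comment (reached EOF)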